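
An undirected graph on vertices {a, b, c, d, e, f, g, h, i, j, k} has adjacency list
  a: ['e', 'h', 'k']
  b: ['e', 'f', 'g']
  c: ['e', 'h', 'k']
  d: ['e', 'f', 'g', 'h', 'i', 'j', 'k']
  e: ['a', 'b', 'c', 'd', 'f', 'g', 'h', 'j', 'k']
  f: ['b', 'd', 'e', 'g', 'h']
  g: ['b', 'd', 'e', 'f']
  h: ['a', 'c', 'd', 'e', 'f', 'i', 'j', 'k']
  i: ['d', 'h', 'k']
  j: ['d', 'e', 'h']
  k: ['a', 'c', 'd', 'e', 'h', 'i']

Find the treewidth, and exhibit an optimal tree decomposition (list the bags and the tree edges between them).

The largest bag has 4 vertices, giving width 3; this decomposition certifies tw(G) ≤ 3. For the lower bound, the 4 vertices {d, e, f, g} are pairwise adjacent, and any tree decomposition puts a clique entirely inside one bag — forcing width ≥ 3. Hence tw(G) = 3 exactly.

Treewidth 3.
One such decomposition:
Bags: B1 = {d, e, f, h}  B2 = {d, e, h, k}  B3 = {a, e, h, k}  B4 = {d, h, i, k}  B5 = {c, e, h, k}  B6 = {d, e, h, j}  B7 = {d, e, f, g}  B8 = {b, e, f, g}
Tree: B1–B2, B2–B3, B2–B4, B3–B5, B2–B6, B1–B7, B7–B8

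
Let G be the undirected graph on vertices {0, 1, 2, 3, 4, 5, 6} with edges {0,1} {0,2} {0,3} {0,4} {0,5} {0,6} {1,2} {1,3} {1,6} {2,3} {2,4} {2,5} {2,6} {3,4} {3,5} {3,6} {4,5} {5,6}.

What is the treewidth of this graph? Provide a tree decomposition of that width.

Each bag holds 5 vertices, so the decomposition has width 4, which upper-bounds the treewidth. For the lower bound, the 5 vertices {0, 1, 2, 3, 6} are pairwise adjacent, and any tree decomposition puts a clique entirely inside one bag — forcing width ≥ 4. Hence tw(G) = 4 exactly.

Treewidth 4.
One such decomposition:
Bags: B1 = {0, 2, 3, 4, 5}  B2 = {0, 2, 3, 5, 6}  B3 = {0, 1, 2, 3, 6}
Tree: B1–B2, B2–B3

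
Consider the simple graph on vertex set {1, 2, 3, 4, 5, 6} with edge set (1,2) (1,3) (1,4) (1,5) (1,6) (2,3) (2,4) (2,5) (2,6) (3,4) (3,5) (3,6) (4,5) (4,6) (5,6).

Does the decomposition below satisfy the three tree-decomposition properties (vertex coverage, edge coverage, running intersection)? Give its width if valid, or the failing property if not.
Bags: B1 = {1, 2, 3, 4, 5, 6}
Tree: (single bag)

Yes; width 5.

Vertex coverage: the bags together contain {1, 2, 3, 4, 5, 6}, the full vertex set. Edge coverage: each edge of G has both endpoints in at least one bag. Running intersection: for every vertex, the bags containing it form a connected subtree. All three properties hold, so this is a valid tree decomposition of width max|bag| − 1 = 5, and hence tw(G) ≤ 5.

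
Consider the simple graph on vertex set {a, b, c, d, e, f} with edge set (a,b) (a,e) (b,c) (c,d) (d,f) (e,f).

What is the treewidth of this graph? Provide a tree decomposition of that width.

The largest bag has 3 vertices, giving width 2; this decomposition certifies tw(G) ≤ 2. For the lower bound, G contains the cycle d–f–e–a–b–c–d, so G is not a forest; only forests have treewidth ≤ 1, hence tw(G) ≥ 2. Therefore the treewidth is 2.

Treewidth 2.
One such decomposition:
Bags: B1 = {d, e, f}  B2 = {a, d, e}  B3 = {a, b, d}  B4 = {b, c, d}
Tree: B1–B2, B2–B3, B3–B4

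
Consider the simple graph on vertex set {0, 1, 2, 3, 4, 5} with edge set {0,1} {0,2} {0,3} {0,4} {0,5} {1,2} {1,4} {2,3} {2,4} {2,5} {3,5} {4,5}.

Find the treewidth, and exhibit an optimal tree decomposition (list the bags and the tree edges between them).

Treewidth 3.
One optimal decomposition is:
Bags: B1 = {0, 2, 4, 5}  B2 = {0, 2, 3, 5}  B3 = {0, 1, 2, 4}
Tree: B1–B2, B1–B3

The largest bag has 4 vertices, giving width 3; this decomposition certifies tw(G) ≤ 3. On the other hand G contains the 4-clique {0, 2, 3, 5}. A clique must lie in a single bag of any decomposition, so no decomposition can have width below 3. The upper and lower bounds meet at 3, so that is the treewidth.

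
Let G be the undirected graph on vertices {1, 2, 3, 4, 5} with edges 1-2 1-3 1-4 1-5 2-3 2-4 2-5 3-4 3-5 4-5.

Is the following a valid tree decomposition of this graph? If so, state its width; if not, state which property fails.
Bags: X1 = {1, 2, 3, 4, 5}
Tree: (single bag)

Yes; width 4.

Vertex coverage: the bags together contain {1, 2, 3, 4, 5}, the full vertex set. Edge coverage: each edge of G has both endpoints in at least one bag. Running intersection: for every vertex, the bags containing it form a connected subtree. All three properties hold, so this is a valid tree decomposition of width max|bag| − 1 = 4, and hence tw(G) ≤ 4.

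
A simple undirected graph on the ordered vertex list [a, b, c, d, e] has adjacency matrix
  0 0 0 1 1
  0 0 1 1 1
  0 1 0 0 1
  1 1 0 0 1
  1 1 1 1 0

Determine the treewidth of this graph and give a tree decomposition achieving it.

Every bag has size at most 3, so the width is 3 − 1 = 2 and tw(G) ≤ 2. On the other hand G contains the 3-clique {a, d, e}. A clique must lie in a single bag of any decomposition, so no decomposition can have width below 2. The upper and lower bounds meet at 2, so that is the treewidth.

Treewidth 2.
One optimal decomposition is:
Bags: B1 = {a, d, e}  B2 = {b, d, e}  B3 = {b, c, e}
Tree: B1–B2, B2–B3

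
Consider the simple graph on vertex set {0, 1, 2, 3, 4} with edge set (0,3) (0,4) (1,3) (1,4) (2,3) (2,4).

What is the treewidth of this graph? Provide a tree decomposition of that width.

Treewidth 2.
Bags: B1 = {0, 3, 4}  B2 = {1, 3, 4}  B3 = {2, 3, 4}
Tree: B1–B2, B2–B3

Every bag has size at most 3, so the width is 3 − 1 = 2 and tw(G) ≤ 2. The edges 0–4–1–3–0 form a cycle, so G is not a tree and its treewidth is at least 2. The upper and lower bounds meet at 2, so that is the treewidth.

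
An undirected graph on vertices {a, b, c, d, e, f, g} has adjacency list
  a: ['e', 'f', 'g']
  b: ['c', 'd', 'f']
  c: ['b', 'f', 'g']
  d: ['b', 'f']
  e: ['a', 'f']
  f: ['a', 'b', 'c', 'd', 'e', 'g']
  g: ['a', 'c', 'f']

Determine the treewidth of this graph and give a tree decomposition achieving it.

Treewidth 2.
One such decomposition:
Bags: B1 = {c, f, g}  B2 = {a, f, g}  B3 = {a, e, f}  B4 = {b, c, f}  B5 = {b, d, f}
Tree: B1–B2, B2–B3, B1–B4, B4–B5

Each bag holds 3 vertices, so the decomposition has width 2, which upper-bounds the treewidth. For the lower bound, the 3 vertices {b, d, f} are pairwise adjacent, and any tree decomposition puts a clique entirely inside one bag — forcing width ≥ 2. Combining the bounds, tw(G) = 2.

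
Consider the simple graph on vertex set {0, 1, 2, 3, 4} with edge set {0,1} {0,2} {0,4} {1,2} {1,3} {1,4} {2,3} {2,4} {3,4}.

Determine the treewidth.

3

A width-3 tree decomposition is:
Bags: B1 = {0, 1, 2, 4}  B2 = {1, 2, 3, 4}
Tree: B1–B2
The largest bag has 4 vertices, giving width 3; this decomposition certifies tw(G) ≤ 3. For the lower bound, the 4 vertices {0, 1, 2, 4} are pairwise adjacent, and any tree decomposition puts a clique entirely inside one bag — forcing width ≥ 3. Hence tw(G) = 3 exactly.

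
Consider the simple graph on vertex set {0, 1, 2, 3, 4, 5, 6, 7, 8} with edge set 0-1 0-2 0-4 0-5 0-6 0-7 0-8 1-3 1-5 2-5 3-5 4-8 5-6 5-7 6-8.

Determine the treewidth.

2

A width-2 tree decomposition is:
Bags: B1 = {1, 3, 5}  B2 = {0, 1, 5}  B3 = {0, 5, 6}  B4 = {0, 5, 7}  B5 = {0, 2, 5}  B6 = {0, 6, 8}  B7 = {0, 4, 8}
Tree: B1–B2, B2–B3, B3–B4, B4–B5, B3–B6, B6–B7
Every bag has size at most 3, so the width is 3 − 1 = 2 and tw(G) ≤ 2. For the lower bound, the 3 vertices {0, 4, 8} are pairwise adjacent, and any tree decomposition puts a clique entirely inside one bag — forcing width ≥ 2. Therefore the treewidth is 2.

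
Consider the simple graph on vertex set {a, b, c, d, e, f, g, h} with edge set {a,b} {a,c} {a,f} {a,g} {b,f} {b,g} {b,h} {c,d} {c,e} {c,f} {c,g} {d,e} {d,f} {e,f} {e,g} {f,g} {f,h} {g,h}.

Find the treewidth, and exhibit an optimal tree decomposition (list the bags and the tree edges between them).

The largest bag has 4 vertices, giving width 3; this decomposition certifies tw(G) ≤ 3. Conversely, {c, d, e, f} is a clique of size 4, and the vertices of any clique must share a bag in every tree decomposition; so some bag has ≥ 4 vertices and tw(G) ≥ 3. Therefore the treewidth is 3.

Treewidth 3.
One such decomposition:
Bags: B1 = {c, e, f, g}  B2 = {a, c, f, g}  B3 = {a, b, f, g}  B4 = {c, d, e, f}  B5 = {b, f, g, h}
Tree: B1–B2, B2–B3, B1–B4, B3–B5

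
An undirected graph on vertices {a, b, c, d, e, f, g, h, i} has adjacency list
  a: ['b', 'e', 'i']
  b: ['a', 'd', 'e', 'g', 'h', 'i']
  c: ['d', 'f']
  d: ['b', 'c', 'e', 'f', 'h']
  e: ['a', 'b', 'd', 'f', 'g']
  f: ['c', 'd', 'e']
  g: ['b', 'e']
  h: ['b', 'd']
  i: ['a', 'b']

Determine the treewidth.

A width-2 tree decomposition is:
Bags: B1 = {b, e, g}  B2 = {b, d, e}  B3 = {d, e, f}  B4 = {b, d, h}  B5 = {c, d, f}  B6 = {a, b, e}  B7 = {a, b, i}
Tree: B1–B2, B2–B3, B2–B4, B3–B5, B2–B6, B6–B7
Each bag holds 3 vertices, so the decomposition has width 2, which upper-bounds the treewidth. For the lower bound, the 3 vertices {c, d, f} are pairwise adjacent, and any tree decomposition puts a clique entirely inside one bag — forcing width ≥ 2. The upper and lower bounds meet at 2, so that is the treewidth.

2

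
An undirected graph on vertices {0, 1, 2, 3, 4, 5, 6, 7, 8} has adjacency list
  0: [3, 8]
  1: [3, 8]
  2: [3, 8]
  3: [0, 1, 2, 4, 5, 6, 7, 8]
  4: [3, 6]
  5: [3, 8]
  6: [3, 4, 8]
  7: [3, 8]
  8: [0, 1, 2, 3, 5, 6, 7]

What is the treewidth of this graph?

2

A width-2 tree decomposition is:
Bags: B1 = {3, 6, 8}  B2 = {3, 4, 6}  B3 = {3, 7, 8}  B4 = {1, 3, 8}  B5 = {2, 3, 8}  B6 = {3, 5, 8}  B7 = {0, 3, 8}
Tree: B1–B2, B1–B3, B3–B4, B3–B5, B1–B6, B6–B7
The largest bag has 3 vertices, giving width 2; this decomposition certifies tw(G) ≤ 2. On the other hand G contains the 3-clique {0, 3, 8}. A clique must lie in a single bag of any decomposition, so no decomposition can have width below 2. Therefore the treewidth is 2.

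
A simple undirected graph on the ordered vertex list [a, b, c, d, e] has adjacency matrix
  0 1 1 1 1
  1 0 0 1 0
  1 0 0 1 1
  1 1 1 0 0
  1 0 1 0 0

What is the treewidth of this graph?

A width-2 tree decomposition is:
Bags: B1 = {a, c, d}  B2 = {a, c, e}  B3 = {a, b, d}
Tree: B1–B2, B1–B3
Each bag holds 3 vertices, so the decomposition has width 2, which upper-bounds the treewidth. On the other hand G contains the 3-clique {a, c, d}. A clique must lie in a single bag of any decomposition, so no decomposition can have width below 2. The upper and lower bounds meet at 2, so that is the treewidth.

2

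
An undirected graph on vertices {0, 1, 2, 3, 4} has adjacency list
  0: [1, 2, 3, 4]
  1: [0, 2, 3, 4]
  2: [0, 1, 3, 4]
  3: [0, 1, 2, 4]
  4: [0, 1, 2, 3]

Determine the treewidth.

4

A width-4 tree decomposition is:
Bags: B1 = {0, 1, 2, 3, 4}
Tree: (single bag)
A single bag containing all 5 vertices is trivially a valid decomposition of width 4. For the lower bound, the 5 vertices {0, 1, 2, 3, 4} are pairwise adjacent, and any tree decomposition puts a clique entirely inside one bag — forcing width ≥ 4. Combining the bounds, tw(G) = 4.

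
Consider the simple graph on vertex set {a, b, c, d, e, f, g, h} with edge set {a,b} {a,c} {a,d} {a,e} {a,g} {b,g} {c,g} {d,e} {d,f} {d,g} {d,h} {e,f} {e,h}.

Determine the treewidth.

2

A width-2 tree decomposition is:
Bags: B1 = {a, d, g}  B2 = {a, d, e}  B3 = {d, e, h}  B4 = {a, c, g}  B5 = {d, e, f}  B6 = {a, b, g}
Tree: B1–B2, B2–B3, B1–B4, B2–B5, B1–B6
Every bag has size at most 3, so the width is 3 − 1 = 2 and tw(G) ≤ 2. Conversely, {a, d, g} is a clique of size 3, and the vertices of any clique must share a bag in every tree decomposition; so some bag has ≥ 3 vertices and tw(G) ≥ 2. The upper and lower bounds meet at 2, so that is the treewidth.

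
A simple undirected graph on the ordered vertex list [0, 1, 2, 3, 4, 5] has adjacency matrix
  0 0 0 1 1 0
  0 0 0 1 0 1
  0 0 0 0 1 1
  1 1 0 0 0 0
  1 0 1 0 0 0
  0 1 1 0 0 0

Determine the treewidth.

2

A width-2 tree decomposition is:
Bags: B1 = {1, 2, 5}  B2 = {1, 2, 4}  B3 = {0, 1, 4}  B4 = {0, 1, 3}
Tree: B1–B2, B2–B3, B3–B4
Every bag has size at most 3, so the width is 3 − 1 = 2 and tw(G) ≤ 2. The edges 1–5–2–4–0–3–1 form a cycle, so G is not a tree and its treewidth is at least 2. Combining the bounds, tw(G) = 2.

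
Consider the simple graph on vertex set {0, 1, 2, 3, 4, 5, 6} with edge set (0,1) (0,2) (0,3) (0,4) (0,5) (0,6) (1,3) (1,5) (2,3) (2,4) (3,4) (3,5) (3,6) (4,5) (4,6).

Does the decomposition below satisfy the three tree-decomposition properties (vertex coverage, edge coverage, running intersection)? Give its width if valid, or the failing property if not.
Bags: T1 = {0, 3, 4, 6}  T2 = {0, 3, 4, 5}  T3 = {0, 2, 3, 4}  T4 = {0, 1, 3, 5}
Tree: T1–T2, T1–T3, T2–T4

Every vertex of G appears in some bag (union = {0, 1, 2, 3, 4, 5, 6}); every edge is covered by a bag; and for each vertex v the set of bags containing v is connected in the bag tree. The decomposition is therefore valid. The largest bag has 4 vertices, so the width is 3.

Yes; width 3.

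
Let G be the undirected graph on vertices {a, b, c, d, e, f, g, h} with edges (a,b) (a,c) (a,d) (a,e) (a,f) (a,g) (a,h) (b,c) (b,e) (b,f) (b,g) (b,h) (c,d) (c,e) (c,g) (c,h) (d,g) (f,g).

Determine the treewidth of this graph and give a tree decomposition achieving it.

Treewidth 3.
One optimal decomposition is:
Bags: B1 = {a, b, c, g}  B2 = {a, b, c, h}  B3 = {a, c, d, g}  B4 = {a, b, f, g}  B5 = {a, b, c, e}
Tree: B1–B2, B1–B3, B1–B4, B1–B5

Each bag holds 4 vertices, so the decomposition has width 3, which upper-bounds the treewidth. For the lower bound, the 4 vertices {a, c, d, g} are pairwise adjacent, and any tree decomposition puts a clique entirely inside one bag — forcing width ≥ 3. The upper and lower bounds meet at 3, so that is the treewidth.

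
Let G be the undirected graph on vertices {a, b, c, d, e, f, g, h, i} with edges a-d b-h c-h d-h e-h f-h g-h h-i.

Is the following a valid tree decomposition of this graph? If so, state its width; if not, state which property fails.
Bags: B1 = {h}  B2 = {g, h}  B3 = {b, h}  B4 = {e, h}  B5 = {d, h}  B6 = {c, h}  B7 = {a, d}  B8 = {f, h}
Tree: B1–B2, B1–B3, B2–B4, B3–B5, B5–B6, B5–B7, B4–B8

A tree decomposition must satisfy three properties: every vertex lies in some bag; for every edge, both endpoints lie together in some bag; and for every vertex, the bags containing it form a connected subtree. Here vertex i appears in no bag, so the decomposition is invalid.

No — vertex i appears in no bag.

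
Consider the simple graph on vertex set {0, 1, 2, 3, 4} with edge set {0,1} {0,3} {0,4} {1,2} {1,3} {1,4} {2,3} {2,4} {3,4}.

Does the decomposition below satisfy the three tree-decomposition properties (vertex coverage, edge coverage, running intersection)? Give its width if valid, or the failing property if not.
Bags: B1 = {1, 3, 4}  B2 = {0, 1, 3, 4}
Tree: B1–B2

A tree decomposition must satisfy three properties: every vertex lies in some bag; for every edge, both endpoints lie together in some bag; and for every vertex, the bags containing it form a connected subtree. Here vertex 2 appears in no bag, so the decomposition is invalid.

No — vertex 2 appears in no bag.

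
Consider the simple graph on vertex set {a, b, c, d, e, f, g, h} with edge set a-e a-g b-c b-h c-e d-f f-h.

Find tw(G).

A width-1 tree decomposition is:
Bags: B1 = {a, g}  B2 = {a, e}  B3 = {c, e}  B4 = {b, c}  B5 = {b, h}  B6 = {f, h}  B7 = {d, f}
Tree: B1–B2, B2–B3, B3–B4, B4–B5, B5–B6, B6–B7
Each bag holds 2 vertices, so the decomposition has width 1, which upper-bounds the treewidth. Any graph with an edge has treewidth ≥ 1, and G has the edge g–a. Combining the bounds, tw(G) = 1.

1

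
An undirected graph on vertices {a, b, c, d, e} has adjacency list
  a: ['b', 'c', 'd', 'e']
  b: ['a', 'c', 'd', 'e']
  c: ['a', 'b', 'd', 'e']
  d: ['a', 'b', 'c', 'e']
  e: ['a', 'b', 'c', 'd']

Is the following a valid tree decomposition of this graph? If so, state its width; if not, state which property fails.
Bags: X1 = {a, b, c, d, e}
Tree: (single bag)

Yes; width 4.

Every vertex of G appears in some bag (union = {a, b, c, d, e}); every edge is covered by a bag; and for each vertex v the set of bags containing v is connected in the bag tree. The decomposition is therefore valid. The largest bag has 5 vertices, so the width is 4.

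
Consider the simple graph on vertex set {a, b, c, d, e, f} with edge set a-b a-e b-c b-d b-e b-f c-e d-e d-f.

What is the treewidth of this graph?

A width-2 tree decomposition is:
Bags: B1 = {b, d, f}  B2 = {b, d, e}  B3 = {a, b, e}  B4 = {b, c, e}
Tree: B1–B2, B2–B3, B3–B4
Each bag holds 3 vertices, so the decomposition has width 2, which upper-bounds the treewidth. On the other hand G contains the 3-clique {b, d, e}. A clique must lie in a single bag of any decomposition, so no decomposition can have width below 2. The upper and lower bounds meet at 2, so that is the treewidth.

2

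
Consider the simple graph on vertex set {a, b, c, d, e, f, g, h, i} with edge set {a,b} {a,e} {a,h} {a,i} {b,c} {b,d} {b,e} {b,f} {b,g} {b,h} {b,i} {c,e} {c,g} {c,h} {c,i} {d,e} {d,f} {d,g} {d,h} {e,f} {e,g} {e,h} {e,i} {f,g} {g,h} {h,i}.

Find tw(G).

4

A width-4 tree decomposition is:
Bags: B1 = {b, d, e, g, h}  B2 = {b, c, e, g, h}  B3 = {b, c, e, h, i}  B4 = {b, d, e, f, g}  B5 = {a, b, e, h, i}
Tree: B1–B2, B2–B3, B1–B4, B3–B5
Every bag has size at most 5, so the width is 5 − 1 = 4 and tw(G) ≤ 4. Conversely, {b, d, e, g, h} is a clique of size 5, and the vertices of any clique must share a bag in every tree decomposition; so some bag has ≥ 5 vertices and tw(G) ≥ 4. The upper and lower bounds meet at 4, so that is the treewidth.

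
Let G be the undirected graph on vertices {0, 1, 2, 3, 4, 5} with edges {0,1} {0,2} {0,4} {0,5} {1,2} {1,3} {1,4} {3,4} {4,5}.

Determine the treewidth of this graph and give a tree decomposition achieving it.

Treewidth 2.
Bags: B1 = {0, 4, 5}  B2 = {0, 1, 4}  B3 = {1, 3, 4}  B4 = {0, 1, 2}
Tree: B1–B2, B2–B3, B2–B4

Each bag holds 3 vertices, so the decomposition has width 2, which upper-bounds the treewidth. On the other hand G contains the 3-clique {0, 1, 2}. A clique must lie in a single bag of any decomposition, so no decomposition can have width below 2. The upper and lower bounds meet at 2, so that is the treewidth.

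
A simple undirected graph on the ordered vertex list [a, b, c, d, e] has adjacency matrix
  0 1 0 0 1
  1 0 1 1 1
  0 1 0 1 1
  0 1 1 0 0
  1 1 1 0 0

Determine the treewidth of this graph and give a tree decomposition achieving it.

Each bag holds 3 vertices, so the decomposition has width 2, which upper-bounds the treewidth. For the lower bound, the 3 vertices {b, c, d} are pairwise adjacent, and any tree decomposition puts a clique entirely inside one bag — forcing width ≥ 2. Combining the bounds, tw(G) = 2.

Treewidth 2.
One optimal decomposition is:
Bags: B1 = {a, b, e}  B2 = {b, c, e}  B3 = {b, c, d}
Tree: B1–B2, B2–B3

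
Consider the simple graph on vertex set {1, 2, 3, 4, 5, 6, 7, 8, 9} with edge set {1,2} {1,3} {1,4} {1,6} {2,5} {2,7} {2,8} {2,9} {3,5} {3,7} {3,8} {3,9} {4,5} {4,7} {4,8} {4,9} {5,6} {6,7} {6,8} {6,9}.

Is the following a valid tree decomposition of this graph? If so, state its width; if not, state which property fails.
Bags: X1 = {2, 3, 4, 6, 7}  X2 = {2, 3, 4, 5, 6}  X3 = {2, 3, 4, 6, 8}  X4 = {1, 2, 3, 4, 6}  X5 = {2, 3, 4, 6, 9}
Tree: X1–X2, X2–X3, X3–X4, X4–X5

Yes; width 4.

Vertex coverage: the bags together contain {1, 2, 3, 4, 5, 6, 7, 8, 9}, the full vertex set. Edge coverage: each edge of G has both endpoints in at least one bag. Running intersection: for every vertex, the bags containing it form a connected subtree. All three properties hold, so this is a valid tree decomposition of width max|bag| − 1 = 4, and hence tw(G) ≤ 4.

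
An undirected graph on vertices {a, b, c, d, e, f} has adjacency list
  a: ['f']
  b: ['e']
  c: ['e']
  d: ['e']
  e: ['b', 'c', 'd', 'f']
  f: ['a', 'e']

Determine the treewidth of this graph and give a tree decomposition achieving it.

Treewidth 1.
One optimal decomposition is:
Bags: B1 = {d, e}  B2 = {e, f}  B3 = {c, e}  B4 = {a, f}  B5 = {b, e}
Tree: B1–B2, B2–B3, B2–B4, B3–B5

The largest bag has 2 vertices, giving width 1; this decomposition certifies tw(G) ≤ 1. Any graph with an edge has treewidth ≥ 1, and G has the edge e–d. The upper and lower bounds meet at 1, so that is the treewidth.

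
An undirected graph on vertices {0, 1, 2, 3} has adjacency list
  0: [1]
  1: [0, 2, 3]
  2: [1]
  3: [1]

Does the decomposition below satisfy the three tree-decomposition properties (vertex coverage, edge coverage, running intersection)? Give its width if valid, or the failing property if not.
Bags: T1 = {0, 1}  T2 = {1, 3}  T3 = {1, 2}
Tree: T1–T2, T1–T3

Yes; width 1.

Every vertex of G appears in some bag (union = {0, 1, 2, 3}); every edge is covered by a bag; and for each vertex v the set of bags containing v is connected in the bag tree. The decomposition is therefore valid. The largest bag has 2 vertices, so the width is 1.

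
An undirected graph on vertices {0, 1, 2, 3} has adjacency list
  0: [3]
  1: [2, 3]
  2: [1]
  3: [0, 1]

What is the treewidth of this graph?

A width-1 tree decomposition is:
Bags: B1 = {1, 3}  B2 = {1, 2}  B3 = {0, 3}
Tree: B1–B2, B1–B3
The largest bag has 2 vertices, giving width 1; this decomposition certifies tw(G) ≤ 1. Any graph with an edge has treewidth ≥ 1, and G has the edge 3–1. Combining the bounds, tw(G) = 1.

1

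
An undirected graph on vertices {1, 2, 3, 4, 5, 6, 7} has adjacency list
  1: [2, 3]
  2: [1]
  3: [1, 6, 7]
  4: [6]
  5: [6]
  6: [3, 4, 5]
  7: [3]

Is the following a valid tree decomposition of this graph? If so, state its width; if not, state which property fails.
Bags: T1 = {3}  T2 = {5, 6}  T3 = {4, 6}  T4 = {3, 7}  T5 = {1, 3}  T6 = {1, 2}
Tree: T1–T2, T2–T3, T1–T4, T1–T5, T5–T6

No — edge (6,3) lies in no bag.

A tree decomposition must satisfy three properties: every vertex lies in some bag; for every edge, both endpoints lie together in some bag; and for every vertex, the bags containing it form a connected subtree. Here edge (6,3) lies in no bag, so the decomposition is invalid.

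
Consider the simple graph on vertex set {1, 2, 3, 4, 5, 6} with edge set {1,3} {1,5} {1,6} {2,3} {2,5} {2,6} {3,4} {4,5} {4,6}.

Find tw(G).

3

A width-3 tree decomposition is:
Bags: B1 = {3, 4, 5, 6}  B2 = {1, 3, 5, 6}  B3 = {2, 3, 5, 6}
Tree: B1–B2, B2–B3
The largest bag has 4 vertices, giving width 3; this decomposition certifies tw(G) ≤ 3. For the lower bound: the 4 vertex sets {4,6}, {1,5}, {3}, {2} are disjoint, each induces a connected subgraph, and every pair is joined by at least one edge of G. Contracting each set to a single vertex therefore yields K_{4} as a minor, and since treewidth is minor-monotone, tw(G) ≥ tw(K_{4}) = 3. Combining the bounds, tw(G) = 3.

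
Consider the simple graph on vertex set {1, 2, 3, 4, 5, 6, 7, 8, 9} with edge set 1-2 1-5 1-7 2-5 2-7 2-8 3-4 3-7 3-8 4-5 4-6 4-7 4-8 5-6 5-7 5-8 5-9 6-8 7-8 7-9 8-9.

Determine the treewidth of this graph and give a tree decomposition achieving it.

Each bag holds 4 vertices, so the decomposition has width 3, which upper-bounds the treewidth. On the other hand G contains the 4-clique {3, 4, 7, 8}. A clique must lie in a single bag of any decomposition, so no decomposition can have width below 3. The upper and lower bounds meet at 3, so that is the treewidth.

Treewidth 3.
One optimal decomposition is:
Bags: B1 = {4, 5, 7, 8}  B2 = {2, 5, 7, 8}  B3 = {1, 2, 5, 7}  B4 = {3, 4, 7, 8}  B5 = {4, 5, 6, 8}  B6 = {5, 7, 8, 9}
Tree: B1–B2, B2–B3, B1–B4, B1–B5, B1–B6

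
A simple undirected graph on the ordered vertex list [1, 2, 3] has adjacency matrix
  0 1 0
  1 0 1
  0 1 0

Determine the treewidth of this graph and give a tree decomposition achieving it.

Each bag holds 2 vertices, so the decomposition has width 1, which upper-bounds the treewidth. Since G has at least one edge (e.g. 2–1), it is not an edgeless graph, so tw(G) ≥ 1. The upper and lower bounds meet at 1, so that is the treewidth.

Treewidth 1.
One such decomposition:
Bags: B1 = {1, 2}  B2 = {2, 3}
Tree: B1–B2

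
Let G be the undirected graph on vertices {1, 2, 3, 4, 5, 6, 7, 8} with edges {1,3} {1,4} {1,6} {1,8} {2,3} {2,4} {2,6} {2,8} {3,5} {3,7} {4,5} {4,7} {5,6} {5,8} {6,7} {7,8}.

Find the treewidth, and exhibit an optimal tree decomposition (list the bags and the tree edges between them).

Every bag has size at most 5, so the width is 5 − 1 = 4 and tw(G) ≤ 4. For the lower bound: the 5 vertex sets {5,8}, {3,7}, {2,6}, {1}, {4} are disjoint, each induces a connected subgraph, and every pair is joined by at least one edge of G. Contracting each set to a single vertex therefore yields K_{5} as a minor, and since treewidth is minor-monotone, tw(G) ≥ tw(K_{5}) = 4. Hence tw(G) = 4 exactly.

Treewidth 4.
One such decomposition:
Bags: B1 = {1, 2, 5, 7, 8}  B2 = {1, 2, 3, 5, 7}  B3 = {1, 2, 5, 6, 7}  B4 = {1, 2, 4, 5, 7}
Tree: B1–B2, B2–B3, B3–B4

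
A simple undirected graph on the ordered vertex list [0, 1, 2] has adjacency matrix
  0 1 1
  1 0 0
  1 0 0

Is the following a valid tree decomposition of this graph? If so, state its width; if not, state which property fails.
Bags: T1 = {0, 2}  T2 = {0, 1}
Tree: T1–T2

Checking the three conditions: (i) the bags cover all of {0, 1, 2}; (ii) for each edge, some bag contains both endpoints; (iii) the bags containing any fixed vertex form a subtree. All hold, so the decomposition is valid with width 2 − 1 = 1.

Yes; width 1.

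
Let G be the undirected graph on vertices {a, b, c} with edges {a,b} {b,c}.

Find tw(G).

1

A width-1 tree decomposition is:
Bags: B1 = {a, b}  B2 = {b, c}
Tree: B1–B2
Every bag has size at most 2, so the width is 2 − 1 = 1 and tw(G) ≤ 1. Any graph with an edge has treewidth ≥ 1, and G has the edge a–b. Hence tw(G) = 1 exactly.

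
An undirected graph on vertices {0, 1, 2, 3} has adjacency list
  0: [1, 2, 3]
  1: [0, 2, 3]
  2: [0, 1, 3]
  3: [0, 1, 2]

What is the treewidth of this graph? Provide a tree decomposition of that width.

A single bag containing all 4 vertices is trivially a valid decomposition of width 3. For the lower bound, the 4 vertices {0, 1, 2, 3} are pairwise adjacent, and any tree decomposition puts a clique entirely inside one bag — forcing width ≥ 3. Hence tw(G) = 3 exactly.

Treewidth 3.
Bags: B1 = {0, 1, 2, 3}
Tree: (single bag)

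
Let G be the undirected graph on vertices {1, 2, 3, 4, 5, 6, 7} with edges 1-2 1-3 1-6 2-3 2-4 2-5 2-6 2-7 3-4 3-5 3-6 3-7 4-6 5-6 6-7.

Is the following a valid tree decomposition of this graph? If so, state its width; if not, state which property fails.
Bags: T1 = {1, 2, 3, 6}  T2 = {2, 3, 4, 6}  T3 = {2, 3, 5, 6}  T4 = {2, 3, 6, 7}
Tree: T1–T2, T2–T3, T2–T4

Checking the three conditions: (i) the bags cover all of {1, 2, 3, 4, 5, 6, 7}; (ii) for each edge, some bag contains both endpoints; (iii) the bags containing any fixed vertex form a subtree. All hold, so the decomposition is valid with width 4 − 1 = 3.

Yes; width 3.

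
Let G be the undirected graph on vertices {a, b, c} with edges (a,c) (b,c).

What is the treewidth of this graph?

1

A width-1 tree decomposition is:
Bags: B1 = {a, c}  B2 = {b, c}
Tree: B1–B2
Every bag has size at most 2, so the width is 2 − 1 = 1 and tw(G) ≤ 1. Any graph with an edge has treewidth ≥ 1, and G has the edge c–a. The upper and lower bounds meet at 1, so that is the treewidth.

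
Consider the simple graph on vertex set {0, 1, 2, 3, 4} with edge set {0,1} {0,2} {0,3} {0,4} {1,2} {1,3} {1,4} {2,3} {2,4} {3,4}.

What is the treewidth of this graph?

A width-4 tree decomposition is:
Bags: B1 = {0, 1, 2, 3, 4}
Tree: (single bag)
With just one bag of size 5, the width is 5 − 1 = 4, so tw(G) ≤ 4. For the lower bound, the 5 vertices {0, 1, 2, 3, 4} are pairwise adjacent, and any tree decomposition puts a clique entirely inside one bag — forcing width ≥ 4. Therefore the treewidth is 4.

4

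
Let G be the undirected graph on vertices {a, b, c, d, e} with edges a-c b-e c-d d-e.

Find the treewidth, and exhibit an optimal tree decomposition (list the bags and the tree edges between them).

Treewidth 1.
One such decomposition:
Bags: B1 = {a, c}  B2 = {c, d}  B3 = {d, e}  B4 = {b, e}
Tree: B1–B2, B2–B3, B3–B4

Every bag has size at most 2, so the width is 2 − 1 = 1 and tw(G) ≤ 1. Since G has at least one edge (e.g. a–c), it is not an edgeless graph, so tw(G) ≥ 1. Hence tw(G) = 1 exactly.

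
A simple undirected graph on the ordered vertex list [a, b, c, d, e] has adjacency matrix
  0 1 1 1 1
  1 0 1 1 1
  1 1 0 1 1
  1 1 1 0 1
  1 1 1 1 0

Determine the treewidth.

A width-4 tree decomposition is:
Bags: B1 = {a, b, c, d, e}
Tree: (single bag)
With just one bag of size 5, the width is 5 − 1 = 4, so tw(G) ≤ 4. Conversely, {a, b, c, d, e} is a clique of size 5, and the vertices of any clique must share a bag in every tree decomposition; so some bag has ≥ 5 vertices and tw(G) ≥ 4. The upper and lower bounds meet at 4, so that is the treewidth.

4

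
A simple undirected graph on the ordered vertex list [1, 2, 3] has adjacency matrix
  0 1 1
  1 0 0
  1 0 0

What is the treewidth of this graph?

A width-1 tree decomposition is:
Bags: B1 = {1, 3}  B2 = {1, 2}
Tree: B1–B2
Every bag has size at most 2, so the width is 2 − 1 = 1 and tw(G) ≤ 1. Any graph with an edge has treewidth ≥ 1, and G has the edge 1–3. Therefore the treewidth is 1.

1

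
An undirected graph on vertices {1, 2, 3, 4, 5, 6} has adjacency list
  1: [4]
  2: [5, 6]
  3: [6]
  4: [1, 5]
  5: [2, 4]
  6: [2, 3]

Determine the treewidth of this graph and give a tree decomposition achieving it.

Every bag has size at most 2, so the width is 2 − 1 = 1 and tw(G) ≤ 1. Since G has at least one edge (e.g. 1–4), it is not an edgeless graph, so tw(G) ≥ 1. Combining the bounds, tw(G) = 1.

Treewidth 1.
One such decomposition:
Bags: B1 = {1, 4}  B2 = {4, 5}  B3 = {2, 5}  B4 = {2, 6}  B5 = {3, 6}
Tree: B1–B2, B2–B3, B3–B4, B4–B5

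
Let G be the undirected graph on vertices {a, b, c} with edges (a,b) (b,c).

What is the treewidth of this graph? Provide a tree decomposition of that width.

The largest bag has 2 vertices, giving width 1; this decomposition certifies tw(G) ≤ 1. Any graph with an edge has treewidth ≥ 1, and G has the edge a–b. Combining the bounds, tw(G) = 1.

Treewidth 1.
One optimal decomposition is:
Bags: B1 = {a, b}  B2 = {b, c}
Tree: B1–B2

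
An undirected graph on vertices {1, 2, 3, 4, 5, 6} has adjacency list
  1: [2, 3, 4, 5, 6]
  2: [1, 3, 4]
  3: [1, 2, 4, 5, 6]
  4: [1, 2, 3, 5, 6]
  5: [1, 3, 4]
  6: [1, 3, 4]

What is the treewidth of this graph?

A width-3 tree decomposition is:
Bags: B1 = {1, 2, 3, 4}  B2 = {1, 3, 4, 5}  B3 = {1, 3, 4, 6}
Tree: B1–B2, B2–B3
The largest bag has 4 vertices, giving width 3; this decomposition certifies tw(G) ≤ 3. On the other hand G contains the 4-clique {1, 2, 3, 4}. A clique must lie in a single bag of any decomposition, so no decomposition can have width below 3. The upper and lower bounds meet at 3, so that is the treewidth.

3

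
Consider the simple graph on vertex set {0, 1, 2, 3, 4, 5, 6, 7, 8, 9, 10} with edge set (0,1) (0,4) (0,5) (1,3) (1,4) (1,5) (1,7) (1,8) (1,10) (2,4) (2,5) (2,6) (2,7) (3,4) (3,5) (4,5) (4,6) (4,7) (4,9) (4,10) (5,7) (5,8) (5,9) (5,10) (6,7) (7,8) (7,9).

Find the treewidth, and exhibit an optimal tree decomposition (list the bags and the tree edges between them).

Every bag has size at most 4, so the width is 4 − 1 = 3 and tw(G) ≤ 3. Conversely, {1, 5, 7, 8} is a clique of size 4, and the vertices of any clique must share a bag in every tree decomposition; so some bag has ≥ 4 vertices and tw(G) ≥ 3. Hence tw(G) = 3 exactly.

Treewidth 3.
One optimal decomposition is:
Bags: B1 = {1, 4, 5, 7}  B2 = {1, 5, 7, 8}  B3 = {1, 4, 5, 10}  B4 = {2, 4, 5, 7}  B5 = {4, 5, 7, 9}  B6 = {2, 4, 6, 7}  B7 = {0, 1, 4, 5}  B8 = {1, 3, 4, 5}
Tree: B1–B2, B1–B3, B1–B4, B1–B5, B4–B6, B1–B7, B3–B8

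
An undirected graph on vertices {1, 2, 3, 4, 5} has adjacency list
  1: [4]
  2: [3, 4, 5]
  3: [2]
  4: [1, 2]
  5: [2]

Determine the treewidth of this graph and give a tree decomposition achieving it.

Every bag has size at most 2, so the width is 2 − 1 = 1 and tw(G) ≤ 1. Any graph with an edge has treewidth ≥ 1, and G has the edge 5–2. Hence tw(G) = 1 exactly.

Treewidth 1.
One optimal decomposition is:
Bags: B1 = {2, 5}  B2 = {2, 3}  B3 = {2, 4}  B4 = {1, 4}
Tree: B1–B2, B2–B3, B3–B4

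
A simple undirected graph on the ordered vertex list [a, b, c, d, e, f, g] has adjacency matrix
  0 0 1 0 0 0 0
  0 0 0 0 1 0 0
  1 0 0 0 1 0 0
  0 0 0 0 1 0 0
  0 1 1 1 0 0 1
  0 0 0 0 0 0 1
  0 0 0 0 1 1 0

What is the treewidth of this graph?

1

A width-1 tree decomposition is:
Bags: B1 = {e, g}  B2 = {f, g}  B3 = {b, e}  B4 = {c, e}  B5 = {d, e}  B6 = {a, c}
Tree: B1–B2, B1–B3, B1–B4, B4–B5, B4–B6
Every bag has size at most 2, so the width is 2 − 1 = 1 and tw(G) ≤ 1. G has an edge, so its treewidth is at least 1. Combining the bounds, tw(G) = 1.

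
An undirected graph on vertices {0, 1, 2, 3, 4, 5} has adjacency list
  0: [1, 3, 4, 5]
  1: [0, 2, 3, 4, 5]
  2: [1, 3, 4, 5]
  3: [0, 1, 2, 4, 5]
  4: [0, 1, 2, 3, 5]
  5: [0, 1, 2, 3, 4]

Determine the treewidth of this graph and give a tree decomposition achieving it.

Every bag has size at most 5, so the width is 5 − 1 = 4 and tw(G) ≤ 4. For the lower bound, the 5 vertices {0, 1, 3, 4, 5} are pairwise adjacent, and any tree decomposition puts a clique entirely inside one bag — forcing width ≥ 4. Combining the bounds, tw(G) = 4.

Treewidth 4.
One optimal decomposition is:
Bags: B1 = {0, 1, 3, 4, 5}  B2 = {1, 2, 3, 4, 5}
Tree: B1–B2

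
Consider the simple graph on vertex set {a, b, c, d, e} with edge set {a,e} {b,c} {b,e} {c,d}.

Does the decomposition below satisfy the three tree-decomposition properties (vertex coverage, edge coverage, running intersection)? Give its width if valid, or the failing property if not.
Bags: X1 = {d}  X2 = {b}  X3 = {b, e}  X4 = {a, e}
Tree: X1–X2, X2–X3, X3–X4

A tree decomposition must satisfy three properties: every vertex lies in some bag; for every edge, both endpoints lie together in some bag; and for every vertex, the bags containing it form a connected subtree. Here vertex c appears in no bag, so the decomposition is invalid.

No — vertex c appears in no bag.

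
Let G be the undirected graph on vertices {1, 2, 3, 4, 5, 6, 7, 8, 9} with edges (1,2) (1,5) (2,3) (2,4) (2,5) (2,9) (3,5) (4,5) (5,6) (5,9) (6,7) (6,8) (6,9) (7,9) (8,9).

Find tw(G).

2

A width-2 tree decomposition is:
Bags: B1 = {2, 5, 9}  B2 = {5, 6, 9}  B3 = {2, 4, 5}  B4 = {2, 3, 5}  B5 = {1, 2, 5}  B6 = {6, 8, 9}  B7 = {6, 7, 9}
Tree: B1–B2, B1–B3, B3–B4, B1–B5, B2–B6, B6–B7
Every bag has size at most 3, so the width is 3 − 1 = 2 and tw(G) ≤ 2. Conversely, {6, 8, 9} is a clique of size 3, and the vertices of any clique must share a bag in every tree decomposition; so some bag has ≥ 3 vertices and tw(G) ≥ 2. Therefore the treewidth is 2.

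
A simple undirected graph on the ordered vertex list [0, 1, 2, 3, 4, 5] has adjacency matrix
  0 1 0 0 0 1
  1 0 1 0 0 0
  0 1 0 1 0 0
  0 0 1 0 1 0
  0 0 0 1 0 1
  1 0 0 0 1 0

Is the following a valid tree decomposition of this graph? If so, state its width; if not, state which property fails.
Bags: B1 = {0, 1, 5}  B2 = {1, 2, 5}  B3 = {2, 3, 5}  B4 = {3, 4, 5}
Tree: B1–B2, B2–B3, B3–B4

Yes; width 2.

Vertex coverage: the bags together contain {0, 1, 2, 3, 4, 5}, the full vertex set. Edge coverage: each edge of G has both endpoints in at least one bag. Running intersection: for every vertex, the bags containing it form a connected subtree. All three properties hold, so this is a valid tree decomposition of width max|bag| − 1 = 2, and hence tw(G) ≤ 2.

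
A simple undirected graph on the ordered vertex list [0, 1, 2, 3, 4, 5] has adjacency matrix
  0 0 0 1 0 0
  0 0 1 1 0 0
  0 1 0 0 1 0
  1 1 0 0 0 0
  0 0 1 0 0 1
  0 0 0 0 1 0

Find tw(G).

1

A width-1 tree decomposition is:
Bags: B1 = {4, 5}  B2 = {2, 4}  B3 = {1, 2}  B4 = {1, 3}  B5 = {0, 3}
Tree: B1–B2, B2–B3, B3–B4, B4–B5
The largest bag has 2 vertices, giving width 1; this decomposition certifies tw(G) ≤ 1. G has an edge, so its treewidth is at least 1. The upper and lower bounds meet at 1, so that is the treewidth.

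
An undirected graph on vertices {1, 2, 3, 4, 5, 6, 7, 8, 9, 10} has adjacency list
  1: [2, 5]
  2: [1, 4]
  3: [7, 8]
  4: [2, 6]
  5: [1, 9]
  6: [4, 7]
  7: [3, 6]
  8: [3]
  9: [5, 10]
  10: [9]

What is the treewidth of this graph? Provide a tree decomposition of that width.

Treewidth 1.
Bags: B1 = {3, 8}  B2 = {3, 7}  B3 = {6, 7}  B4 = {4, 6}  B5 = {2, 4}  B6 = {1, 2}  B7 = {1, 5}  B8 = {5, 9}  B9 = {9, 10}
Tree: B1–B2, B2–B3, B3–B4, B4–B5, B5–B6, B6–B7, B7–B8, B8–B9

The largest bag has 2 vertices, giving width 1; this decomposition certifies tw(G) ≤ 1. G has an edge, so its treewidth is at least 1. Therefore the treewidth is 1.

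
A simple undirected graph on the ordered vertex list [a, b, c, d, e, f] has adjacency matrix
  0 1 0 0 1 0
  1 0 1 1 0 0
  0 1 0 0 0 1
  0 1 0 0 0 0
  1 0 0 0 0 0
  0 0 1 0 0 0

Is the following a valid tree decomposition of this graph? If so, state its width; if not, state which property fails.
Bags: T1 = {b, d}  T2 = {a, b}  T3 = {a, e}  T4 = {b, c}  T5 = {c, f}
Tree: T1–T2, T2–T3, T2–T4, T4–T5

Yes; width 1.

Vertex coverage: the bags together contain {a, b, c, d, e, f}, the full vertex set. Edge coverage: each edge of G has both endpoints in at least one bag. Running intersection: for every vertex, the bags containing it form a connected subtree. All three properties hold, so this is a valid tree decomposition of width max|bag| − 1 = 1, and hence tw(G) ≤ 1.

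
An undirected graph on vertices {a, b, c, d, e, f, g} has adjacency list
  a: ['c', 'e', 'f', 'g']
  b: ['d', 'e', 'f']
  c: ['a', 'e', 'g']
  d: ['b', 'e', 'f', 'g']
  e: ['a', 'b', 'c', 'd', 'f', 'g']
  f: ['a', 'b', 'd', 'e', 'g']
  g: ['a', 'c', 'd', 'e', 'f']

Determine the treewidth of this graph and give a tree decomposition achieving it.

Each bag holds 4 vertices, so the decomposition has width 3, which upper-bounds the treewidth. On the other hand G contains the 4-clique {a, c, e, g}. A clique must lie in a single bag of any decomposition, so no decomposition can have width below 3. Hence tw(G) = 3 exactly.

Treewidth 3.
One optimal decomposition is:
Bags: B1 = {d, e, f, g}  B2 = {a, e, f, g}  B3 = {b, d, e, f}  B4 = {a, c, e, g}
Tree: B1–B2, B1–B3, B2–B4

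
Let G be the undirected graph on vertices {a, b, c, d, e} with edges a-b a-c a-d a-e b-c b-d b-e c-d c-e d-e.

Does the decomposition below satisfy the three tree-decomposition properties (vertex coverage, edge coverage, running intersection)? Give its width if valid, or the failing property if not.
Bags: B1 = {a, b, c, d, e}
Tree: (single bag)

Yes; width 4.

Checking the three conditions: (i) the bags cover all of {a, b, c, d, e}; (ii) for each edge, some bag contains both endpoints; (iii) the bags containing any fixed vertex form a subtree. All hold, so the decomposition is valid with width 5 − 1 = 4.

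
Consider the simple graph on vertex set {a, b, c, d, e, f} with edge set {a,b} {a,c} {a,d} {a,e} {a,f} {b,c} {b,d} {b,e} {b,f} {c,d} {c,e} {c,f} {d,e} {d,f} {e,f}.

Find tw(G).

5

A width-5 tree decomposition is:
Bags: B1 = {a, b, c, d, e, f}
Tree: (single bag)
With just one bag of size 6, the width is 6 − 1 = 5, so tw(G) ≤ 5. For the lower bound, the 6 vertices {a, b, c, d, e, f} are pairwise adjacent, and any tree decomposition puts a clique entirely inside one bag — forcing width ≥ 5. Hence tw(G) = 5 exactly.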